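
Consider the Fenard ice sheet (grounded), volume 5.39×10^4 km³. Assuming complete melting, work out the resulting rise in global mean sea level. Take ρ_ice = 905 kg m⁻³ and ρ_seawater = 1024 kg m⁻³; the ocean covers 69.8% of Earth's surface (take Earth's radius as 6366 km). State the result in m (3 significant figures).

Fenard: 5.39×10^4 km³ × (905/1024) = 4.764×10^4 km³ of water.
Spread over 3.55×10^14 m² of ocean, Δh = 4.764×10^13 / 3.55×10^14 = 0.134 m.

≈ 0.134 m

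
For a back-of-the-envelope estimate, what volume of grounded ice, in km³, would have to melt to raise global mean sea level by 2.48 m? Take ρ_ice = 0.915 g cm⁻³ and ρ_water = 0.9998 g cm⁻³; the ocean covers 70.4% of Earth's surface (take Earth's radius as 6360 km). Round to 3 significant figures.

Required water volume = Δh × A = 2.48 m × 3.58×10^14 m² = 8.875×10^14 m³ = 8.875×10^5 km³.
Ice volume = water volume × ρ_w/ρ_ice = 8.875×10^5 × 999.8/915 = 9.70×10^5 km³.

≈ 9.70×10^5 km³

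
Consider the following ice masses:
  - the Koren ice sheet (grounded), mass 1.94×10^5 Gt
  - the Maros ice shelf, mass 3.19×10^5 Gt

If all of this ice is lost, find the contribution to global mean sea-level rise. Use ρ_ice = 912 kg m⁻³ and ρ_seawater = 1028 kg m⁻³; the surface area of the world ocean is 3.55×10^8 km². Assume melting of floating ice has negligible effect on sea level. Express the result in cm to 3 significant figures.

≈ 53.2 cm

Koren: 1.94×10^5 Gt = 1.940×10^17 kg; dividing by ρ_w = 1028 kg m⁻³ gives 1.887×10^14 m³ of water.
The Maros ice shelf is floating and already displaces its own weight of water, so its melt adds essentially nothing to sea level.
Total added water ≈ 1.887×10^14 m³ over 3.55×10^14 m² → Δh = 0.532 m = 53.2 cm.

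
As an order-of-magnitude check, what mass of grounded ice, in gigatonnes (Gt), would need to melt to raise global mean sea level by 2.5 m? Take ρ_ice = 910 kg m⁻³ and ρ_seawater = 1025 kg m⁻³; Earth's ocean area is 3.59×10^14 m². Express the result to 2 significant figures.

≈ 9.2×10^5 Gt

Required water volume = Δh × A = 2.5 m × 3.59×10^14 m² = 8.975×10^14 m³.
ρ_w = 1025 kg m⁻³, so the mass of water = 8.975×10^14 m³ × 1025 kg m⁻³ = 9.199×10^17 kg = 9.2×10^5 Gt (and the same mass of ice, by conservation).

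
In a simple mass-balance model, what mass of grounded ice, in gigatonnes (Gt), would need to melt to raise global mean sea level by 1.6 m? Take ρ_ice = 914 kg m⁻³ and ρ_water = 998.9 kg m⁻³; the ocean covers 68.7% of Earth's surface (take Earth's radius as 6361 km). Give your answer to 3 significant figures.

≈ 5.58×10^5 Gt

Required water volume = Δh × A = 1.6 m × 3.49×10^14 m² = 5.589×10^14 m³.
ρ_w = 998.9 kg m⁻³, so the mass of water = 5.589×10^14 m³ × 998.9 kg m⁻³ = 5.583×10^17 kg = 5.58×10^5 Gt (and the same mass of ice, by conservation).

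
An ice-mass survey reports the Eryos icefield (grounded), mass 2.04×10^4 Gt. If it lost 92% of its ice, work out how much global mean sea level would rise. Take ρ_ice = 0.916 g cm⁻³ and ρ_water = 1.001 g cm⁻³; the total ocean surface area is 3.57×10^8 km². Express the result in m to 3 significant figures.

Eryos: 0.92 × 2.04×10^4 Gt = 1.877×10^16 kg; dividing by ρ_w = 1.001 g cm⁻³ = 1001 kg m⁻³ gives 1.875×10^13 m³ of water.
Spread over 3.57×10^14 m² of ocean, Δh = 1.875×10^13 / 3.57×10^14 = 0.0525 m.

≈ 0.0525 m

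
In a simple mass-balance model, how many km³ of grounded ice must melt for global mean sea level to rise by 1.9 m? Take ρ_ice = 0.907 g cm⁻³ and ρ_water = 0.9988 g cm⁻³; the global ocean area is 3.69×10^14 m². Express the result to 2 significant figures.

Required water volume = Δh × A = 1.9 m × 3.69×10^14 m² = 7.011×10^14 m³ = 7.011×10^5 km³.
Ice volume = water volume × ρ_w/ρ_ice = 7.011×10^5 × 998.8/907 = 7.7×10^5 km³.

≈ 7.7×10^5 km³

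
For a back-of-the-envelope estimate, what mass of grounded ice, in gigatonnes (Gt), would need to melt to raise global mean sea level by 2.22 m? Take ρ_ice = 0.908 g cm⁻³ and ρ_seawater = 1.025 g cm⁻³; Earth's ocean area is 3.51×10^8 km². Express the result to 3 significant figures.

Required water volume = Δh × A = 2.22 m × 3.51×10^14 m² = 7.792×10^14 m³.
ρ_w = 1.025 g cm⁻³ = 1025 kg m⁻³, so the mass of water = 7.792×10^14 m³ × 1025 kg m⁻³ = 7.987×10^17 kg = 7.99×10^5 Gt (and the same mass of ice, by conservation).

≈ 7.99×10^5 Gt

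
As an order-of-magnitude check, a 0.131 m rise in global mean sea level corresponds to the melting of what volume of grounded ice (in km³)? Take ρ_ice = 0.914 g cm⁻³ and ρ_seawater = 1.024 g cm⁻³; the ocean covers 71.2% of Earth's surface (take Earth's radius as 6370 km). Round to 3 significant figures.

Required water volume = Δh × A = 0.131 m × 3.63×10^14 m² = 4.756×10^13 m³ = 4.756×10^4 km³.
Ice volume = water volume × ρ_w/ρ_ice = 4.756×10^4 × 1024/914 = 5.33×10^4 km³.

≈ 5.33×10^4 km³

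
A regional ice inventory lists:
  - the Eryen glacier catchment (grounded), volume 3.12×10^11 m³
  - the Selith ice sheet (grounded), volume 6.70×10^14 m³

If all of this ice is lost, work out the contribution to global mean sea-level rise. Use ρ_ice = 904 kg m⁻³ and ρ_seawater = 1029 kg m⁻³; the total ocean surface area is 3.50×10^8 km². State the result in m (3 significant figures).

Eryen: 3.12×10^11 m³ × (904/1029) = 2.741×10^11 m³ of water.
Selith: 6.70×10^14 m³ × (904/1029) = 5.886×10^14 m³ of water.
Total added water ≈ 5.889×10^14 m³ over 3.50×10^14 m² → Δh = 1.68 m.

≈ 1.68 m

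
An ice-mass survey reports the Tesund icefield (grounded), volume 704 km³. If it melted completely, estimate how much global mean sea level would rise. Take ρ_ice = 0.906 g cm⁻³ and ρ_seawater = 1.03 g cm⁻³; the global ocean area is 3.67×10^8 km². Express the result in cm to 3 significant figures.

Tesund: 704 km³ × (906/1030) = 619.2 km³ of water.
Spread over 3.67×10^14 m² of ocean, Δh = 6.192×10^11 / 3.67×10^14 = 1.69×10^-3 m = 0.169 cm.

≈ 0.169 cm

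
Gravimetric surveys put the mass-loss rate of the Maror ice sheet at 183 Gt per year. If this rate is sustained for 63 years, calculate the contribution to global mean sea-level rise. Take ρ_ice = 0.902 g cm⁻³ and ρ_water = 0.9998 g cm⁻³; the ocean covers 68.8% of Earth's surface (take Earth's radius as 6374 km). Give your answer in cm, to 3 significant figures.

Total mass lost = 183 Gt/yr × 63 yr = 1.153×10^4 Gt = 1.153×10^16 kg.
ρ_w = 0.9998 g cm⁻³ = 999.8 kg m⁻³, so water volume = 1.153×10^16 / 999.8 = 1.153×10^13 m³.
Δh = 1.153×10^13 / 3.51×10^14 = 0.0328 m = 3.28 cm.

≈ 3.28 cm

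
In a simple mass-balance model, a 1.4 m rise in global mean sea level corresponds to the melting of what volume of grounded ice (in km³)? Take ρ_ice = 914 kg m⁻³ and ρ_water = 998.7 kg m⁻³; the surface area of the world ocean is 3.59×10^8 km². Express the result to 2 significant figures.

Required water volume = Δh × A = 1.4 m × 3.59×10^14 m² = 5.026×10^14 m³ = 5.026×10^5 km³.
Ice volume = water volume × ρ_w/ρ_ice = 5.026×10^5 × 998.7/914 = 5.5×10^5 km³.

≈ 5.5×10^5 km³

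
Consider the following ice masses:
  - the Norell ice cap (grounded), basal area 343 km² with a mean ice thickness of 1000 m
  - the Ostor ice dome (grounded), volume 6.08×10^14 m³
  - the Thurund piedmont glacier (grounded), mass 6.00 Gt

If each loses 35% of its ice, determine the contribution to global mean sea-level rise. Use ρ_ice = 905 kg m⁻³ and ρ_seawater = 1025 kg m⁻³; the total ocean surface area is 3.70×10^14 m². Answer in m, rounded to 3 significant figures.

≈ 0.508 m

Norell: ice volume = 343 km² × 1000 m = 343.0 km³; 0.35 × 343.0 × (905/1025) = 106.0 km³ of water.
Ostor: 0.35 × 6.08×10^14 m³ × (905/1025) = 1.879×10^14 m³ of water.
Thurund: 0.35 × 6.00 Gt = 2.100×10^12 kg; dividing by ρ_w = 1025 kg m⁻³ gives 2.049×10^9 m³ of water.
Total added water ≈ 1.880×10^14 m³ over 3.70×10^14 m² → Δh = 0.508 m.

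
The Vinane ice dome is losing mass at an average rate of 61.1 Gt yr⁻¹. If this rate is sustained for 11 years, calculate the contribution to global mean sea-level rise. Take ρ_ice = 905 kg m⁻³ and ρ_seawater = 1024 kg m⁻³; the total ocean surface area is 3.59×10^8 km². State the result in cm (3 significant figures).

≈ 0.183 cm

Total mass lost = 61.1 Gt/yr × 11 yr = 672.1 Gt = 6.721×10^14 kg.
ρ_w = 1024 kg m⁻³, so water volume = 6.721×10^14 / 1024 = 6.563×10^11 m³.
Δh = 6.563×10^11 / 3.59×10^14 = 1.83×10^-3 m = 0.183 cm.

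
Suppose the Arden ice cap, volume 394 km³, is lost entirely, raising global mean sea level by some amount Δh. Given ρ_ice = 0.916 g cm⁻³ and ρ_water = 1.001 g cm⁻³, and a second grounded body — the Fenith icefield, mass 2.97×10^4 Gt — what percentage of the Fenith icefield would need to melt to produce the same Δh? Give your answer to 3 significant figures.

≈ 1.22 %

Equal sea-level rise means equal mass of meltwater, i.e. equal mass of ice lost.
Ice mass of Arden: 3.609×10^14 kg; ice mass of Fenith: 2.970×10^16 kg.
Fraction required = 3.609×10^14 / 2.970×10^16 = 0.0122 → 1.22 %.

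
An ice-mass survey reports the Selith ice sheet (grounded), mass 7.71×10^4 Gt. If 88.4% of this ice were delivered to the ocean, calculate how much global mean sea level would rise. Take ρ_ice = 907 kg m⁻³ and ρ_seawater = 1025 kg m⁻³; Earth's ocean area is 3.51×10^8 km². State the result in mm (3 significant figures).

≈ 189 mm

Selith: 0.884 × 7.71×10^4 Gt = 6.816×10^16 kg; dividing by ρ_w = 1025 kg m⁻³ gives 6.649×10^13 m³ of water.
Spread over 3.51×10^14 m² of ocean, Δh = 6.649×10^13 / 3.51×10^14 = 0.189 m = 189 mm.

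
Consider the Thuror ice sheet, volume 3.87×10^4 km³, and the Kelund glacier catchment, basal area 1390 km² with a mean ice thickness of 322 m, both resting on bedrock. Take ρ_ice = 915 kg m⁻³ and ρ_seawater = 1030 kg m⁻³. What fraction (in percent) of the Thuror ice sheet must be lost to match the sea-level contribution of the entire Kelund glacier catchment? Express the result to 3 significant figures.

≈ 1.16 %

Equal sea-level rise means equal mass of meltwater, i.e. equal mass of ice lost.
Ice mass of Kelund: 4.095×10^14 kg; ice mass of Thuror: 3.541×10^16 kg.
Fraction required = 4.095×10^14 / 3.541×10^16 = 0.0116 → 1.16 %.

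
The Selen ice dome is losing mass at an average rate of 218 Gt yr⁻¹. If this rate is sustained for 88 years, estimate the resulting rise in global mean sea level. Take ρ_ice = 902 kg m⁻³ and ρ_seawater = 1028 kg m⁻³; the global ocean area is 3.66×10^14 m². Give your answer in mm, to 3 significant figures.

≈ 51.0 mm

Total mass lost = 218 Gt/yr × 88 yr = 1.918×10^4 Gt = 1.918×10^16 kg.
ρ_w = 1028 kg m⁻³, so water volume = 1.918×10^16 / 1028 = 1.866×10^13 m³.
Δh = 1.866×10^13 / 3.66×10^14 = 0.0510 m = 51.0 mm.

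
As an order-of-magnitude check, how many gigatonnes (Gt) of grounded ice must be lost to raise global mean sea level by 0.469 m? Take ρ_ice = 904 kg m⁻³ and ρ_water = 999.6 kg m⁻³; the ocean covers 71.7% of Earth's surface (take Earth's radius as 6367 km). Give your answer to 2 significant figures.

Required water volume = Δh × A = 0.469 m × 3.65×10^14 m² = 1.713×10^14 m³.
ρ_w = 999.6 kg m⁻³, so the mass of water = 1.713×10^14 m³ × 999.6 kg m⁻³ = 1.712×10^17 kg = 1.7×10^5 Gt (and the same mass of ice, by conservation).

≈ 1.7×10^5 Gt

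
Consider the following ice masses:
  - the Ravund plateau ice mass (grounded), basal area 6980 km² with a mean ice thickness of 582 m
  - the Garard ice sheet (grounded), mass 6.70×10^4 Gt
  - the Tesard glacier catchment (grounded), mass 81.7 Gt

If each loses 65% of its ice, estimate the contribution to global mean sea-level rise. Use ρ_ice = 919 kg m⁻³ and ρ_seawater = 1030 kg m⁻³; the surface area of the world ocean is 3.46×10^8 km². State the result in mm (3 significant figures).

≈ 129 mm

Ravund: ice volume = 6980 km² × 582 m = 4062 km³; 0.65 × 4062 × (919/1030) = 2356 km³ of water.
Garard: 0.65 × 6.70×10^4 Gt = 4.355×10^16 kg; dividing by ρ_w = 1030 kg m⁻³ gives 4.228×10^13 m³ of water.
Tesard: 0.65 × 81.7 Gt = 5.311×10^13 kg; dividing by ρ_w = 1030 kg m⁻³ gives 5.156×10^10 m³ of water.
Total added water ≈ 4.469×10^13 m³ over 3.46×10^14 m² → Δh = 0.129 m = 129 mm.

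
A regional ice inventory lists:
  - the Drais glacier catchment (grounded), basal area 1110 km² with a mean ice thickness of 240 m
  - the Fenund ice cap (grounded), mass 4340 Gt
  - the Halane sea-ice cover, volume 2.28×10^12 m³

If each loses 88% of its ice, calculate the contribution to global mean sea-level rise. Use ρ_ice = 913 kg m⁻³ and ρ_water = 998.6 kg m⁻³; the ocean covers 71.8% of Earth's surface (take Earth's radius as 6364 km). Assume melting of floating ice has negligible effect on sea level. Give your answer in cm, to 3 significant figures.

≈ 1.11 cm

Drais: ice volume = 1110 km² × 240 m = 266.4 km³; 0.88 × 266.4 × (913/998.6) = 214.3 km³ of water.
Fenund: 0.88 × 4340 Gt = 3.819×10^15 kg; dividing by ρ_w = 998.6 kg m⁻³ gives 3.825×10^12 m³ of water.
The Halane sea-ice cover is floating and already displaces its own weight of water, so its melt adds essentially nothing to sea level.
Total added water ≈ 4.039×10^12 m³ over 3.65×10^14 m² → Δh = 0.0111 m = 1.11 cm.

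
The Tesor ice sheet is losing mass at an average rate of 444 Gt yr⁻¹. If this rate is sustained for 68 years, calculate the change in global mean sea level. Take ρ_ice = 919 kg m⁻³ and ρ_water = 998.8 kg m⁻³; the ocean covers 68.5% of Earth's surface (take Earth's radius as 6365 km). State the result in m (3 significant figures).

Total mass lost = 444 Gt/yr × 68 yr = 3.019×10^4 Gt = 3.019×10^16 kg.
ρ_w = 998.8 kg m⁻³, so water volume = 3.019×10^16 / 998.8 = 3.023×10^13 m³.
Δh = 3.023×10^13 / 3.49×10^14 = 0.0867 m.

≈ 0.0867 m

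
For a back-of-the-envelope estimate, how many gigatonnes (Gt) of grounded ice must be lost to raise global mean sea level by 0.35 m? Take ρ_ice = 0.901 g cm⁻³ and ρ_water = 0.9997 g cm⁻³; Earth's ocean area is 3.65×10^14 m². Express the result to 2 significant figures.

Required water volume = Δh × A = 0.35 m × 3.65×10^14 m² = 1.277×10^14 m³.
ρ_w = 0.9997 g cm⁻³ = 999.7 kg m⁻³, so the mass of water = 1.277×10^14 m³ × 999.7 kg m⁻³ = 1.277×10^17 kg = 1.3×10^5 Gt (and the same mass of ice, by conservation).

≈ 1.3×10^5 Gt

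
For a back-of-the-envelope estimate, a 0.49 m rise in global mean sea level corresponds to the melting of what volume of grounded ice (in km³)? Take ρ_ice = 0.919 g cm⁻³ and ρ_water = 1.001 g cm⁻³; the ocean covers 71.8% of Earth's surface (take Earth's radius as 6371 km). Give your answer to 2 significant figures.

Required water volume = Δh × A = 0.49 m × 3.66×10^14 m² = 1.795×10^14 m³ = 1.795×10^5 km³.
Ice volume = water volume × ρ_w/ρ_ice = 1.795×10^5 × 1001/919 = 2.0×10^5 km³.

≈ 2.0×10^5 km³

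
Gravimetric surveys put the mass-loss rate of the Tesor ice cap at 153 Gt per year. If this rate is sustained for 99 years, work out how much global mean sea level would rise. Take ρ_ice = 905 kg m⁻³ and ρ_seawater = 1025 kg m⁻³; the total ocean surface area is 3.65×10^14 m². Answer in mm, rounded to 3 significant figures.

Total mass lost = 153 Gt/yr × 99 yr = 1.515×10^4 Gt = 1.515×10^16 kg.
ρ_w = 1025 kg m⁻³, so water volume = 1.515×10^16 / 1025 = 1.478×10^13 m³.
Δh = 1.478×10^13 / 3.65×10^14 = 0.0405 m = 40.5 mm.

≈ 40.5 mm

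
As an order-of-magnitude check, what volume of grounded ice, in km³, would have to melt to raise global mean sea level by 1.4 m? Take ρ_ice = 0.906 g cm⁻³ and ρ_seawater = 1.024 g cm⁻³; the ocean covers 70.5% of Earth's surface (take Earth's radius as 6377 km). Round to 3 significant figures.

Required water volume = Δh × A = 1.4 m × 3.60×10^14 m² = 5.044×10^14 m³ = 5.044×10^5 km³.
Ice volume = water volume × ρ_w/ρ_ice = 5.044×10^5 × 1024/906 = 5.70×10^5 km³.

≈ 5.70×10^5 km³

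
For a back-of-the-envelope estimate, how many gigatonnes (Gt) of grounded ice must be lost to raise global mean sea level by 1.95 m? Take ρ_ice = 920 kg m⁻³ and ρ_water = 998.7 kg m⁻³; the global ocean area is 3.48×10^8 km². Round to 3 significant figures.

≈ 6.78×10^5 Gt

Required water volume = Δh × A = 1.95 m × 3.48×10^14 m² = 6.786×10^14 m³.
ρ_w = 998.7 kg m⁻³, so the mass of water = 6.786×10^14 m³ × 998.7 kg m⁻³ = 6.777×10^17 kg = 6.78×10^5 Gt (and the same mass of ice, by conservation).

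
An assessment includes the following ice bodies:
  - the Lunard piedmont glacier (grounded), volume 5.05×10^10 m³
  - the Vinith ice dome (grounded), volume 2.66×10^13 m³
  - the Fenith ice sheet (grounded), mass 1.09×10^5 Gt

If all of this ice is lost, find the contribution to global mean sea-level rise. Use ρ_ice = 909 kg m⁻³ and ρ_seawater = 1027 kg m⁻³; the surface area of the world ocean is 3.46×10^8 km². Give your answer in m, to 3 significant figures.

≈ 0.375 m

Lunard: 5.05×10^10 m³ × (909/1027) = 4.470×10^10 m³ of water.
Vinith: 2.66×10^13 m³ × (909/1027) = 2.354×10^13 m³ of water.
Fenith: 1.09×10^5 Gt = 1.090×10^17 kg; dividing by ρ_w = 1027 kg m⁻³ gives 1.061×10^14 m³ of water.
Total added water ≈ 1.297×10^14 m³ over 3.46×10^14 m² → Δh = 0.375 m.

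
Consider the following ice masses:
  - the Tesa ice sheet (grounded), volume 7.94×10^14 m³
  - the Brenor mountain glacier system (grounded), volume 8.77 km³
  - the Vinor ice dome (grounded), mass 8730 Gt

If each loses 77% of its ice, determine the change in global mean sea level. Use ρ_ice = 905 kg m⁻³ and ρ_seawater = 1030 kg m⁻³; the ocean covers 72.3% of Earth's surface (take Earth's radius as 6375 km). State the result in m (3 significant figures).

Tesa: 0.77 × 7.94×10^14 m³ × (905/1030) = 5.372×10^14 m³ of water.
Brenor: 0.77 × 8.77 km³ × (905/1030) = 5.933 km³ of water.
Vinor: 0.77 × 8730 Gt = 6.722×10^15 kg; dividing by ρ_w = 1030 kg m⁻³ gives 6.526×10^12 m³ of water.
Total added water ≈ 5.437×10^14 m³ over 3.69×10^14 m² → Δh = 1.47 m.

≈ 1.47 m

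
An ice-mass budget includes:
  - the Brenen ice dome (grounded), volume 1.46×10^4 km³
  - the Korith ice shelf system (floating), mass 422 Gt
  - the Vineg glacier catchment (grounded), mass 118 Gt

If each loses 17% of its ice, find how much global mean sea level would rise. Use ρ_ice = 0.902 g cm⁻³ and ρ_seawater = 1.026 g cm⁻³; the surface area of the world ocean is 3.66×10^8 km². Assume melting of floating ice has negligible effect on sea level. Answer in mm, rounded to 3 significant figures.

≈ 6.02 mm

Brenen: 0.17 × 1.46×10^4 km³ × (902/1026) = 2182 km³ of water.
The Korith ice shelf system is floating and already displaces its own weight of water, so its melt adds essentially nothing to sea level.
Vineg: 0.17 × 118 Gt = 2.006×10^13 kg; dividing by ρ_w = 1.026 g cm⁻³ = 1026 kg m⁻³ gives 1.955×10^10 m³ of water.
Total added water ≈ 2.202×10^12 m³ over 3.66×10^14 m² → Δh = 6.02×10^-3 m = 6.02 mm.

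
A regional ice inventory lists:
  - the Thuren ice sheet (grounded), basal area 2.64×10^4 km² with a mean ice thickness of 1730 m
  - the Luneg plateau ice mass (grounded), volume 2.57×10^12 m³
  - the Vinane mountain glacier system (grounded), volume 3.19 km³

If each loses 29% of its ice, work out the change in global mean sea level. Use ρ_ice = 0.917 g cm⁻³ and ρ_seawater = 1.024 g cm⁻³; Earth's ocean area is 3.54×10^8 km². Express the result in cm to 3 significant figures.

≈ 3.54 cm

Thuren: ice volume = 2.64×10^4 km² × 1730 m = 4.567×10^4 km³; 0.29 × 4.567×10^4 × (917/1024) = 1.186×10^4 km³ of water.
Luneg: 0.29 × 2.57×10^12 m³ × (917/1024) = 6.674×10^11 m³ of water.
Vinane: 0.29 × 3.19 km³ × (917/1024) = 0.8284 km³ of water.
Total added water ≈ 1.253×10^13 m³ over 3.54×10^14 m² → Δh = 0.0354 m = 3.54 cm.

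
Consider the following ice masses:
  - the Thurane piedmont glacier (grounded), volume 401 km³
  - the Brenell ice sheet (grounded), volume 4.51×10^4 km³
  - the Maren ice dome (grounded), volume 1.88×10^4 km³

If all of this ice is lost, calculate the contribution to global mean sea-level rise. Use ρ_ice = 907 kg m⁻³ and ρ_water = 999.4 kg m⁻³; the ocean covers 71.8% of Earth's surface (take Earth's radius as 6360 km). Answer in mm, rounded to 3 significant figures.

Thurane: 401 km³ × (907/999.4) = 363.9 km³ of water.
Brenell: 4.51×10^4 km³ × (907/999.4) = 4.093×10^4 km³ of water.
Maren: 1.88×10^4 km³ × (907/999.4) = 1.706×10^4 km³ of water.
Total added water ≈ 5.836×10^13 m³ over 3.65×10^14 m² → Δh = 0.160 m = 160 mm.

≈ 160 mm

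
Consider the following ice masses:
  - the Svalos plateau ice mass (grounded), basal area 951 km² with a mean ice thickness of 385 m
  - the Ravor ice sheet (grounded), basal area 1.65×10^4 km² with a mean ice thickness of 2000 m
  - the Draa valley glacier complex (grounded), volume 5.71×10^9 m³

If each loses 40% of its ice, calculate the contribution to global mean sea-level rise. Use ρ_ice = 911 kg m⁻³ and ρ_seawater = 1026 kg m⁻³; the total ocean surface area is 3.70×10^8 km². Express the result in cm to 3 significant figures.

Svalos: ice volume = 951 km² × 385 m = 366.1 km³; 0.4 × 366.1 × (911/1026) = 130.0 km³ of water.
Ravor: ice volume = 1.65×10^4 km² × 2000 m = 3.300×10^4 km³; 0.4 × 3.300×10^4 × (911/1026) = 1.172×10^4 km³ of water.
Draa: 0.4 × 5.71×10^9 m³ × (911/1026) = 2.028×10^9 m³ of water.
Total added water ≈ 1.185×10^13 m³ over 3.70×10^14 m² → Δh = 0.0320 m = 3.20 cm.

≈ 3.20 cm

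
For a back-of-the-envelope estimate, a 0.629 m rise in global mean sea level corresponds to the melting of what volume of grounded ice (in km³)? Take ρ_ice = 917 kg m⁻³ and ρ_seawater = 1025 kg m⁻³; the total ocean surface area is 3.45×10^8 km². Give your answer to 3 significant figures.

≈ 2.43×10^5 km³

Required water volume = Δh × A = 0.629 m × 3.45×10^14 m² = 2.170×10^14 m³ = 2.170×10^5 km³.
Ice volume = water volume × ρ_w/ρ_ice = 2.170×10^5 × 1025/917 = 2.43×10^5 km³.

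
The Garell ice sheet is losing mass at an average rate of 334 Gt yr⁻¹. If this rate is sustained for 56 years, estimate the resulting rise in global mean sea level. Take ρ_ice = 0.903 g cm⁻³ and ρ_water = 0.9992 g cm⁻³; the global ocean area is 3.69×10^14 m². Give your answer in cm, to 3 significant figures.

Total mass lost = 334 Gt/yr × 56 yr = 1.870×10^4 Gt = 1.870×10^16 kg.
ρ_w = 0.9992 g cm⁻³ = 999.2 kg m⁻³, so water volume = 1.870×10^16 / 999.2 = 1.872×10^13 m³.
Δh = 1.872×10^13 / 3.69×10^14 = 0.0507 m = 5.07 cm.

≈ 5.07 cm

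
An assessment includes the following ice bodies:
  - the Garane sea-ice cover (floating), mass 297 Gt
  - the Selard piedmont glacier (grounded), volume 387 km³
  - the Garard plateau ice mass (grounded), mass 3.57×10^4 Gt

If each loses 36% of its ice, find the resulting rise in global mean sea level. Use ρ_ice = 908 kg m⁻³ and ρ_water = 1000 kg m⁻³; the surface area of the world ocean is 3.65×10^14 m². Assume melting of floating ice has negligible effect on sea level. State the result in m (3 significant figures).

≈ 0.0356 m

The Garane sea-ice cover is floating and already displaces its own weight of water, so its melt adds essentially nothing to sea level.
Selard: 0.36 × 387 km³ × (908/1000) = 126.5 km³ of water.
Garard: 0.36 × 3.57×10^4 Gt = 1.285×10^16 kg; dividing by ρ_w = 1000 kg m⁻³ gives 1.285×10^13 m³ of water.
Total added water ≈ 1.298×10^13 m³ over 3.65×10^14 m² → Δh = 0.0356 m.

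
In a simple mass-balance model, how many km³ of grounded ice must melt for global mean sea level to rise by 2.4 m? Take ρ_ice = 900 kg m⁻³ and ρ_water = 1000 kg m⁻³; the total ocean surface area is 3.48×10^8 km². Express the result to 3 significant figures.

Required water volume = Δh × A = 2.4 m × 3.48×10^14 m² = 8.352×10^14 m³ = 8.352×10^5 km³.
Ice volume = water volume × ρ_w/ρ_ice = 8.352×10^5 × 1000/900 = 9.28×10^5 km³.

≈ 9.28×10^5 km³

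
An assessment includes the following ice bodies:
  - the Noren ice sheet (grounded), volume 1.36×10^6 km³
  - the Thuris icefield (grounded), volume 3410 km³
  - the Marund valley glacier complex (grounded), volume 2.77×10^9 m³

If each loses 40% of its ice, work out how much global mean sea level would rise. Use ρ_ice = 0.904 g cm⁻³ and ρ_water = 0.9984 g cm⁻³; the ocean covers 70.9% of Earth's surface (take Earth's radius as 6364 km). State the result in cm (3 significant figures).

≈ 137 cm

Noren: 0.4 × 1.36×10^6 km³ × (904/998.4) = 4.926×10^5 km³ of water.
Thuris: 0.4 × 3410 km³ × (904/998.4) = 1235 km³ of water.
Marund: 0.4 × 2.77×10^9 m³ × (904/998.4) = 1.003×10^9 m³ of water.
Total added water ≈ 4.938×10^14 m³ over 3.61×10^14 m² → Δh = 1.37 m = 137 cm.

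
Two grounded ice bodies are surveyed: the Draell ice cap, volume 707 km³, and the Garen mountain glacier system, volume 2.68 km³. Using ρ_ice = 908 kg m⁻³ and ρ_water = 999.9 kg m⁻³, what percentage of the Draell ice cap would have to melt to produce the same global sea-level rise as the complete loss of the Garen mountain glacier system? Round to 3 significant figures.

≈ 0.379 %

Equal sea-level rise means equal mass of meltwater, i.e. equal mass of ice lost.
Ice mass of Garen: 2.433×10^12 kg; ice mass of Draell: 6.420×10^14 kg.
Fraction required = 2.433×10^12 / 6.420×10^14 = 3.79×10^-3 → 0.379 %.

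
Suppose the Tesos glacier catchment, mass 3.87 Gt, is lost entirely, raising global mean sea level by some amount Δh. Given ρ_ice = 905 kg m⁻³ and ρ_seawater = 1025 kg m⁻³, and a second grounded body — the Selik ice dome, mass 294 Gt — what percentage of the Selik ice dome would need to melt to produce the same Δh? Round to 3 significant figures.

Equal sea-level rise means equal mass of meltwater, i.e. equal mass of ice lost.
Ice mass of Tesos: 3.870×10^12 kg; ice mass of Selik: 2.940×10^14 kg.
Fraction required = 3.870×10^12 / 2.940×10^14 = 0.0132 → 1.32 %.

≈ 1.32 %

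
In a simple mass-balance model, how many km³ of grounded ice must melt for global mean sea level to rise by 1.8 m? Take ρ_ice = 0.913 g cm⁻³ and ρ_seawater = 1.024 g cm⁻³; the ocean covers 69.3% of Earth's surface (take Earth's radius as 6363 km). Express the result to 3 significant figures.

≈ 7.12×10^5 km³

Required water volume = Δh × A = 1.8 m × 3.53×10^14 m² = 6.347×10^14 m³ = 6.347×10^5 km³.
Ice volume = water volume × ρ_w/ρ_ice = 6.347×10^5 × 1024/913 = 7.12×10^5 km³.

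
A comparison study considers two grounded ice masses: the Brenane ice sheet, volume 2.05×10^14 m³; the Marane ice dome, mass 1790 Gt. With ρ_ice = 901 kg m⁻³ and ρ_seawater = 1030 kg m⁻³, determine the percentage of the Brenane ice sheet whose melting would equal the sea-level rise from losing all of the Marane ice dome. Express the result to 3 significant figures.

≈ 0.969 %

Equal sea-level rise means equal mass of meltwater, i.e. equal mass of ice lost.
Ice mass of Marane: 1.790×10^15 kg; ice mass of Brenane: 1.847×10^17 kg.
Fraction required = 1.790×10^15 / 1.847×10^17 = 9.69×10^-3 → 0.969 %.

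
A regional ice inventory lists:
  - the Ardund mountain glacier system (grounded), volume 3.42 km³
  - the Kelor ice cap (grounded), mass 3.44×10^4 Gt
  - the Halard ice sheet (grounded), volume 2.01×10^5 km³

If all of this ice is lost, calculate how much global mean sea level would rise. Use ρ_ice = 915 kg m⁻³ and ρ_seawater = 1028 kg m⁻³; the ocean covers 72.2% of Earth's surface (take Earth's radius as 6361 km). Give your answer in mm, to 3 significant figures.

≈ 578 mm

Ardund: 3.42 km³ × (915/1028) = 3.044 km³ of water.
Kelor: 3.44×10^4 Gt = 3.440×10^16 kg; dividing by ρ_w = 1028 kg m⁻³ gives 3.346×10^13 m³ of water.
Halard: 2.01×10^5 km³ × (915/1028) = 1.789×10^5 km³ of water.
Total added water ≈ 2.124×10^14 m³ over 3.67×10^14 m² → Δh = 0.578 m = 578 mm.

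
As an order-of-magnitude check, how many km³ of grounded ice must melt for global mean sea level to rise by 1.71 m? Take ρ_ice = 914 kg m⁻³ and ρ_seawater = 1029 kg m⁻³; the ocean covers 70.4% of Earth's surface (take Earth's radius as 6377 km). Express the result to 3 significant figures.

≈ 6.93×10^5 km³

Required water volume = Δh × A = 1.71 m × 3.60×10^14 m² = 6.152×10^14 m³ = 6.152×10^5 km³.
Ice volume = water volume × ρ_w/ρ_ice = 6.152×10^5 × 1029/914 = 6.93×10^5 km³.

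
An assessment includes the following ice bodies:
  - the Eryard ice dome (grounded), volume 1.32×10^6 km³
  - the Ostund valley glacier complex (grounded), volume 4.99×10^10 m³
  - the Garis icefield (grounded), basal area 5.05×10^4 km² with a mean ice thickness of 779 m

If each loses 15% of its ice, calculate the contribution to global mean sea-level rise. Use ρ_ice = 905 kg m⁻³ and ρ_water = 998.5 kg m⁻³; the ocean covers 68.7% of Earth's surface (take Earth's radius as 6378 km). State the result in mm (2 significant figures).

Eryard: 0.15 × 1.32×10^6 km³ × (905/998.5) = 1.795×10^5 km³ of water.
Ostund: 0.15 × 4.99×10^10 m³ × (905/998.5) = 6.784×10^9 m³ of water.
Garis: ice volume = 5.05×10^4 km² × 779 m = 3.934×10^4 km³; 0.15 × 3.934×10^4 × (905/998.5) = 5348 km³ of water.
Total added water ≈ 1.848×10^14 m³ over 3.51×10^14 m² → Δh = 0.526 m = 530 mm.

≈ 530 mm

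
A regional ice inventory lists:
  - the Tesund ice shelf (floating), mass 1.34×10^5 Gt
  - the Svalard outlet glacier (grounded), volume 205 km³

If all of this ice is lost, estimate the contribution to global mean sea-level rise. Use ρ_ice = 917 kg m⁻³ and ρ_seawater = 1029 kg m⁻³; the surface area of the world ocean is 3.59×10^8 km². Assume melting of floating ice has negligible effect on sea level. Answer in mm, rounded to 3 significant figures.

The Tesund ice shelf is floating and already displaces its own weight of water, so its melt adds essentially nothing to sea level.
Svalard: 205 km³ × (917/1029) = 182.7 km³ of water.
Total added water ≈ 1.827×10^11 m³ over 3.59×10^14 m² → Δh = 5.09×10^-4 m = 0.509 mm.

≈ 0.509 mm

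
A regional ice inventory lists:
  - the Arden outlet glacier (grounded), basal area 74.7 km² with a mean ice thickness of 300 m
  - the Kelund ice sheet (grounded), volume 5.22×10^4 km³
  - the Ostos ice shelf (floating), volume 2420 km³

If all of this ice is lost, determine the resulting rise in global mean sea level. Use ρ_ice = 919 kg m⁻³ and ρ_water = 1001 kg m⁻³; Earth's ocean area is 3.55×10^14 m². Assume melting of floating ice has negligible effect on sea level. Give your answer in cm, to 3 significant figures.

Arden: ice volume = 74.7 km² × 300 m = 22.41 km³; 22.41 × (919/1001) = 20.57 km³ of water.
Kelund: 5.22×10^4 km³ × (919/1001) = 4.792×10^4 km³ of water.
The Ostos ice shelf is floating and already displaces its own weight of water, so its melt adds essentially nothing to sea level.
Total added water ≈ 4.794×10^13 m³ over 3.55×10^14 m² → Δh = 0.135 m = 13.5 cm.

≈ 13.5 cm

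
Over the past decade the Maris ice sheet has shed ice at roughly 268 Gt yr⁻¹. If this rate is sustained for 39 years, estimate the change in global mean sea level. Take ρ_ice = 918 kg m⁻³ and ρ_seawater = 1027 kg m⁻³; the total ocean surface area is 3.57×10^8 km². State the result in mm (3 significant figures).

Total mass lost = 268 Gt/yr × 39 yr = 1.045×10^4 Gt = 1.045×10^16 kg.
ρ_w = 1027 kg m⁻³, so water volume = 1.045×10^16 / 1027 = 1.018×10^13 m³.
Δh = 1.018×10^13 / 3.57×10^14 = 0.0285 m = 28.5 mm.

≈ 28.5 mm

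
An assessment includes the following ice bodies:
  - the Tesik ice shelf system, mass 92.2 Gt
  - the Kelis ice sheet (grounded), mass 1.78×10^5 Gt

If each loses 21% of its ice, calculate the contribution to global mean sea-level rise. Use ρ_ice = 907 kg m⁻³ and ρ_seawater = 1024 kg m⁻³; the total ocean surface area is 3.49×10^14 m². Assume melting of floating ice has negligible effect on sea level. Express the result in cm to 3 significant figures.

≈ 10.5 cm

The Tesik ice shelf system is floating and already displaces its own weight of water, so its melt adds essentially nothing to sea level.
Kelis: 0.21 × 1.78×10^5 Gt = 3.738×10^16 kg; dividing by ρ_w = 1024 kg m⁻³ gives 3.650×10^13 m³ of water.
Total added water ≈ 3.650×10^13 m³ over 3.49×10^14 m² → Δh = 0.105 m = 10.5 cm.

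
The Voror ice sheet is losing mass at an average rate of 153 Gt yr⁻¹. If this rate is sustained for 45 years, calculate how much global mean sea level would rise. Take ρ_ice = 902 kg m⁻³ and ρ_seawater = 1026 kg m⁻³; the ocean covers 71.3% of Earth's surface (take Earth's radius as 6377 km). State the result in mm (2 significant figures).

Total mass lost = 153 Gt/yr × 45 yr = 6885 Gt = 6.885×10^15 kg.
ρ_w = 1026 kg m⁻³, so water volume = 6.885×10^15 / 1026 = 6.711×10^12 m³.
Δh = 6.711×10^12 / 3.64×10^14 = 0.0184 m = 18 mm.

≈ 18 mm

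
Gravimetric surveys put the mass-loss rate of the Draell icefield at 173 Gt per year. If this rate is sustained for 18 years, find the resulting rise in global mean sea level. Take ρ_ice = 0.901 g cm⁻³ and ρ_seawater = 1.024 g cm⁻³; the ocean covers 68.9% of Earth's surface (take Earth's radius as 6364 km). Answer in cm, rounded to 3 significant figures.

Total mass lost = 173 Gt/yr × 18 yr = 3114 Gt = 3.114×10^15 kg.
ρ_w = 1.024 g cm⁻³ = 1024 kg m⁻³, so water volume = 3.114×10^15 / 1024 = 3.041×10^12 m³.
Δh = 3.041×10^12 / 3.51×10^14 = 8.67×10^-3 m = 0.867 cm.

≈ 0.867 cm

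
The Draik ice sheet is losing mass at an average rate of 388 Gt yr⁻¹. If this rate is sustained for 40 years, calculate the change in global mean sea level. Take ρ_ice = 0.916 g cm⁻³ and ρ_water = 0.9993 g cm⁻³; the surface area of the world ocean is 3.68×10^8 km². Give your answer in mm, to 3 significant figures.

≈ 42.2 mm

Total mass lost = 388 Gt/yr × 40 yr = 1.552×10^4 Gt = 1.552×10^16 kg.
ρ_w = 0.9993 g cm⁻³ = 999.3 kg m⁻³, so water volume = 1.552×10^16 / 999.3 = 1.553×10^13 m³.
Δh = 1.553×10^13 / 3.68×10^14 = 0.0422 m = 42.2 mm.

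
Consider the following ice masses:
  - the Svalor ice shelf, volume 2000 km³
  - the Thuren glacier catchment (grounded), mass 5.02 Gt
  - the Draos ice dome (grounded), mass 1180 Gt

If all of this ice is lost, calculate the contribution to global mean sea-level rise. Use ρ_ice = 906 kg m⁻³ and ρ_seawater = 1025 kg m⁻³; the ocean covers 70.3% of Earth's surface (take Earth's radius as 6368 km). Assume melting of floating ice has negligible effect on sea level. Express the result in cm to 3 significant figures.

The Svalor ice shelf is floating and already displaces its own weight of water, so its melt adds essentially nothing to sea level.
Thuren: 5.02 Gt = 5.020×10^12 kg; dividing by ρ_w = 1025 kg m⁻³ gives 4.898×10^9 m³ of water.
Draos: 1180 Gt = 1.180×10^15 kg; dividing by ρ_w = 1025 kg m⁻³ gives 1.151×10^12 m³ of water.
Total added water ≈ 1.156×10^12 m³ over 3.58×10^14 m² → Δh = 3.23×10^-3 m = 0.323 cm.

≈ 0.323 cm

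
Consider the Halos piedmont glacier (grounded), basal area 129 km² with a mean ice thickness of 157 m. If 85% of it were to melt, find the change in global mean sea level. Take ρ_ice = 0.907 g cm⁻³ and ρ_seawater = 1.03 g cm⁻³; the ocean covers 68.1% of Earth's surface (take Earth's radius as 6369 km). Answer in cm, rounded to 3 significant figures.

Halos: ice volume = 129 km² × 157 m = 20.25 km³; 0.85 × 20.25 × (907/1030) = 15.16 km³ of water.
Spread over 3.47×10^14 m² of ocean, Δh = 1.516×10^10 / 3.47×10^14 = 4.37×10^-5 m = 4.37×10^-3 cm.

≈ 4.37×10^-3 cm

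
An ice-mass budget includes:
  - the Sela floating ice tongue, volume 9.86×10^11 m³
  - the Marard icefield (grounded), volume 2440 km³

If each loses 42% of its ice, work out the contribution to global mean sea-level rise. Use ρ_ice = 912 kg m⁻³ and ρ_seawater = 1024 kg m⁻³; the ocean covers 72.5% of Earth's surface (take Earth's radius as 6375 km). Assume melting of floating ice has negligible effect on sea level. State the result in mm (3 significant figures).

≈ 2.47 mm

The Sela floating ice tongue is floating and already displaces its own weight of water, so its melt adds essentially nothing to sea level.
Marard: 0.42 × 2440 km³ × (912/1024) = 912.7 km³ of water.
Total added water ≈ 9.127×10^11 m³ over 3.70×10^14 m² → Δh = 2.47×10^-3 m = 2.47 mm.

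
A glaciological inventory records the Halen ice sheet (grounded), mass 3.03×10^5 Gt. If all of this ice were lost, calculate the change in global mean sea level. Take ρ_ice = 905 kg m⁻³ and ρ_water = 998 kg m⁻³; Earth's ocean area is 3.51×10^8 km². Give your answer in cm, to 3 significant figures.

≈ 86.5 cm

Halen: 3.03×10^5 Gt = 3.030×10^17 kg; dividing by ρ_w = 998 kg m⁻³ gives 3.036×10^14 m³ of water.
Spread over 3.51×10^14 m² of ocean, Δh = 3.036×10^14 / 3.51×10^14 = 0.865 m = 86.5 cm.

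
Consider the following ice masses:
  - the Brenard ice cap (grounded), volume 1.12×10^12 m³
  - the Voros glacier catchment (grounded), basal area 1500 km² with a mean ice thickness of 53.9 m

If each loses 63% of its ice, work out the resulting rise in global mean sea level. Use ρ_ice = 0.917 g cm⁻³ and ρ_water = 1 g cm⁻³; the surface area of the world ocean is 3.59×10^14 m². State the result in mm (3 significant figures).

≈ 1.93 mm

Brenard: 0.63 × 1.12×10^12 m³ × (917/1000) = 6.470×10^11 m³ of water.
Voros: ice volume = 1500 km² × 53.9 m = 80.85 km³; 0.63 × 80.85 × (917/1000) = 46.71 km³ of water.
Total added water ≈ 6.937×10^11 m³ over 3.59×10^14 m² → Δh = 1.93×10^-3 m = 1.93 mm.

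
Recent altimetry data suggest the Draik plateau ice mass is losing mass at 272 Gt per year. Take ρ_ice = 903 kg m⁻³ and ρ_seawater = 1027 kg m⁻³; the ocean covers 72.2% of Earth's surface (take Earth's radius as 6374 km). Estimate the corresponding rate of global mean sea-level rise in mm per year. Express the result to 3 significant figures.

ρ_w = 1027 kg m⁻³. Annual water volume added = 272 Gt / ρ_w = 2.720×10^14 kg / 1027 kg m⁻³ = 2.648×10^11 m³.
Δh per year = 2.648×10^11 / 3.69×10^14 = 7.19×10^-4 m = 0.719 mm.

≈ 0.719 mm/yr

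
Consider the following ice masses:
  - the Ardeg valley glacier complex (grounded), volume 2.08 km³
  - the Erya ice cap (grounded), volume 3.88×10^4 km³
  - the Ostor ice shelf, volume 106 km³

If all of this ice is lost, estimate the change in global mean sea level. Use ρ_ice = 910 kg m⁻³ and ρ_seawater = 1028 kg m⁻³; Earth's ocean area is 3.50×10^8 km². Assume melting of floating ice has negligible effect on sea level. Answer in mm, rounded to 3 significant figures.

Ardeg: 2.08 km³ × (910/1028) = 1.841 km³ of water.
Erya: 3.88×10^4 km³ × (910/1028) = 3.435×10^4 km³ of water.
The Ostor ice shelf is floating and already displaces its own weight of water, so its melt adds essentially nothing to sea level.
Total added water ≈ 3.435×10^13 m³ over 3.50×10^14 m² → Δh = 0.0981 m = 98.1 mm.

≈ 98.1 mm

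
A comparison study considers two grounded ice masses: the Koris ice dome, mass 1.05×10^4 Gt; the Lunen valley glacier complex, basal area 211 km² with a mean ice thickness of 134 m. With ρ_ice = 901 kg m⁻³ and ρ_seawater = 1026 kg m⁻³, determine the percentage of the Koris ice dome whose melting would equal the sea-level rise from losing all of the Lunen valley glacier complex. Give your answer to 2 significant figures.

≈ 0.24 %

Equal sea-level rise means equal mass of meltwater, i.e. equal mass of ice lost.
Ice mass of Lunen: 2.547×10^13 kg; ice mass of Koris: 1.050×10^16 kg.
Fraction required = 2.547×10^13 / 1.050×10^16 = 2.43×10^-3 → 0.24 %.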